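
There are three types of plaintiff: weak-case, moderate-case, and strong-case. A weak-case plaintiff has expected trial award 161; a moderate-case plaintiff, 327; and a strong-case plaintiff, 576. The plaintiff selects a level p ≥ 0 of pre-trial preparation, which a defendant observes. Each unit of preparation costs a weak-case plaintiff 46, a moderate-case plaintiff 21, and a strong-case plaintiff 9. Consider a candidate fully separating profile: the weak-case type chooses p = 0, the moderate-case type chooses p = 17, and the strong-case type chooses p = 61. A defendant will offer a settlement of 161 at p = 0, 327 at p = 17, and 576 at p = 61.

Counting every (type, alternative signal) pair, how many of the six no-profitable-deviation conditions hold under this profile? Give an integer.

Weak-case (own payoff 161): to p=17 gives 327 − 46×17 = -455 → no gain ✓; to p=61 gives 576 − 46×61 = -2230 → no gain ✓.
Moderate-case (own payoff 327 − 21×17 = -30): to p=0 gives 161 → profitable ✗; to p=61 gives 576 − 21×61 = -705 → no gain ✓.
Strong-case (own payoff 576 − 9×61 = 27): to p=0 gives 161 → profitable ✗; to p=17 gives 327 − 9×17 = 174 → profitable ✗.
3 of the 6 constraints hold; not an equilibrium.

3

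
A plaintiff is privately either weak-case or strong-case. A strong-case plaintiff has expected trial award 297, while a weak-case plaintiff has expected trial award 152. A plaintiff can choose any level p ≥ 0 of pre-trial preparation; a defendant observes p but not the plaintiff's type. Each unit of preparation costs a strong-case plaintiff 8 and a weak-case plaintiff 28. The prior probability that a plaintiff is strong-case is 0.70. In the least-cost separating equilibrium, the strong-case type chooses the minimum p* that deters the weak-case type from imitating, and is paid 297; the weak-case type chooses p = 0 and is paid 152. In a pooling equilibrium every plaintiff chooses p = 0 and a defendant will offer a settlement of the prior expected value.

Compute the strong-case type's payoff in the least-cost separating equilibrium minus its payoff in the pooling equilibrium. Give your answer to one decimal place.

Least-cost separating signal: p* solves 152 = 297 − 28·p*, so p* = (297 − 152)/28 ≈ 5.1786.
Strong-case type's separating payoff: 297 − 8 × p* = 297 − 8 × (297 − 152)/28 = 297 − 1160/28 ≈ 255.571.
Pooling payoff: 0.70 × 297 + 0.30 × 152 = 253.5.
Difference: 255.571 − 253.5 = 2.071, i.e. 2.1 to one decimal place.
The strong-case type prefers to separate.

2.1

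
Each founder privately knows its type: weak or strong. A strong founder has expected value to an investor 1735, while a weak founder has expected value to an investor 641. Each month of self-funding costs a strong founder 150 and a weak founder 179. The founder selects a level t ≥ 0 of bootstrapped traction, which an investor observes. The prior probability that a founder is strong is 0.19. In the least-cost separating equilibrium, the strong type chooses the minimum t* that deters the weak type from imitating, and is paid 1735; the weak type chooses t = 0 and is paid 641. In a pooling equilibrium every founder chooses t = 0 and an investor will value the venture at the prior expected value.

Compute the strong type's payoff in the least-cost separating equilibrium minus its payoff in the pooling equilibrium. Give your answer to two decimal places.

Least-cost separating signal: t* solves 641 = 1735 − 179·t*, so t* = (1735 − 641)/179 ≈ 6.1117.
Strong type's separating payoff: 1735 − 150 × t* = 1735 − 150 × (1735 − 641)/179 = 1735 − 164100/179 ≈ 818.2402.
Pooling payoff: 0.19 × 1735 + 0.81 × 641 = 848.86.
Difference: 818.2402 − 848.86 = -30.6198, i.e. -30.62 to two decimal places.
The strong type would prefer the pooling outcome.

-30.62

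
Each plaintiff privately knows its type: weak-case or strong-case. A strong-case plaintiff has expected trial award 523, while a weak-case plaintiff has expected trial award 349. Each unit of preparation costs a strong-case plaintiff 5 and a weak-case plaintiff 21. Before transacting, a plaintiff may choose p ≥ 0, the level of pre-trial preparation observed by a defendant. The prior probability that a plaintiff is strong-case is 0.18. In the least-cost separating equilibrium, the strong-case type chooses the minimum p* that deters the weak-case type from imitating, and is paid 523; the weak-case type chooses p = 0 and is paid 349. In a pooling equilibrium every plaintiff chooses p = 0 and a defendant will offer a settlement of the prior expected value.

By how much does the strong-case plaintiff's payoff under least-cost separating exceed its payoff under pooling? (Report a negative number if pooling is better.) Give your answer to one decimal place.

Least-cost separating signal: p* solves 349 = 523 − 21·p*, so p* = (523 − 349)/21 ≈ 8.2857.
Strong-case type's separating payoff: 523 − 5 × p* = 523 − 5 × (523 − 349)/21 = 523 − 870/21 ≈ 481.571.
Pooling payoff: 0.18 × 523 + 0.82 × 349 = 380.32.
Difference: 481.571 − 380.32 = 101.251, i.e. 101.3 to one decimal place.
The strong-case type prefers to separate.

101.3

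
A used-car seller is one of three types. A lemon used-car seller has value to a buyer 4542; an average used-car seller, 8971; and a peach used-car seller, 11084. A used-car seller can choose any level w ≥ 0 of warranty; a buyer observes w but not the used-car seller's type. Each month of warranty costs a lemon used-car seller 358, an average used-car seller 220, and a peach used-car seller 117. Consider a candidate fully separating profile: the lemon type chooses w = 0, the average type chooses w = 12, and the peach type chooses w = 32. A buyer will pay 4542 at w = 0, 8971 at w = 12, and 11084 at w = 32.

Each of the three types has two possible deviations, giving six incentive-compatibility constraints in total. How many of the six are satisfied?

Peach (own payoff 11084 − 117×32 = 7340): to w=0 gives 4542 → no gain ✓; to w=12 gives 8971 − 117×12 = 7567 → profitable ✗.
Average (own payoff 8971 − 220×12 = 6331): to w=0 gives 4542 → no gain ✓; to w=32 gives 11084 − 220×32 = 4044 → no gain ✓.
Lemon (own payoff 4542): to w=12 gives 8971 − 358×12 = 4675 → profitable ✗; to w=32 gives 11084 − 358×32 = -372 → no gain ✓.
4 of the 6 constraints hold; not an equilibrium.

4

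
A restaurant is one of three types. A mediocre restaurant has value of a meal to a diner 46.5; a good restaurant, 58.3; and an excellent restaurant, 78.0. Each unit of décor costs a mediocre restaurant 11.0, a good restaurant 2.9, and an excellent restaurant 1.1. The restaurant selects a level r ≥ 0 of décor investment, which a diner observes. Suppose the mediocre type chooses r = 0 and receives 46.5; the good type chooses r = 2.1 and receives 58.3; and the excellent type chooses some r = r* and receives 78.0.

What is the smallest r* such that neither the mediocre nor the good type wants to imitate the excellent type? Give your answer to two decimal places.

Mediocre type (on-path payoff 46.5) won't mimic when 46.5 ≥ 78.0 − 11.0·r*, i.e. r* ≥ 2.86.
Good type (on-path payoff 58.3 − 2.9×2.1 = 52.21) won't mimic when 52.21 ≥ 78.0 − 2.9·r*, i.e. r* ≥ 8.89.
Both must hold, so r* = max(2.86, 8.89) = 8.89. The good type's constraint binds.

8.89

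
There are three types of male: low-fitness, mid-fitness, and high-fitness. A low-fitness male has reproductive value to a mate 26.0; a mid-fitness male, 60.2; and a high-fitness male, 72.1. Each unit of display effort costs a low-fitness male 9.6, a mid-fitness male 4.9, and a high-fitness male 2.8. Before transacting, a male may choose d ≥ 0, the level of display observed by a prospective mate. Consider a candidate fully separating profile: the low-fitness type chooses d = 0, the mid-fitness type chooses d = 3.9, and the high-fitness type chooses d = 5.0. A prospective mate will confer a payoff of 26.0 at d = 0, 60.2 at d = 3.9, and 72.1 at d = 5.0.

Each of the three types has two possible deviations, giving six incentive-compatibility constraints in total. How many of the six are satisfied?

5

High-fitness (own payoff 72.1 − 2.8×5.0 = 58.1): to d=0 gives 26.0 → no gain ✓; to d=3.9 gives 60.2 − 2.8×3.9 = 49.28 → no gain ✓.
Low-fitness (own payoff 26.0): to d=3.9 gives 60.2 − 9.6×3.9 = 22.76 → no gain ✓; to d=5.0 gives 72.1 − 9.6×5.0 = 24.1 → no gain ✓.
Mid-fitness (own payoff 60.2 − 4.9×3.9 = 41.09): to d=0 gives 26.0 → no gain ✓; to d=5.0 gives 72.1 − 4.9×5.0 = 47.6 → profitable ✗.
5 of the 6 constraints hold; not an equilibrium.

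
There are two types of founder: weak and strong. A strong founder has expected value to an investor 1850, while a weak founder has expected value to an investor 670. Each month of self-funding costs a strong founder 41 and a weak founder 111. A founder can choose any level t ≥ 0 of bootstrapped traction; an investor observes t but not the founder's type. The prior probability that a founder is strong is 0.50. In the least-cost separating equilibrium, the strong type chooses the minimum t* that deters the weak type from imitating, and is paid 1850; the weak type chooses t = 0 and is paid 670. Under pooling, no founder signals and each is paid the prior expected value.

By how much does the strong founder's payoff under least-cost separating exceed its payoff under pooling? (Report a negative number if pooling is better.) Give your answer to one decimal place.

154.1

Least-cost separating signal: t* solves 670 = 1850 − 111·t*, so t* = (1850 − 670)/111 ≈ 10.6306.
Strong type's separating payoff: 1850 − 41 × t* = 1850 − 41 × (1850 − 670)/111 = 1850 − 48380/111 ≈ 1414.144.
Pooling payoff: 0.50 × 1850 + 0.50 × 670 = 1260.
Difference: 1414.144 − 1260 = 154.144, i.e. 154.1 to one decimal place.
The strong type prefers to separate.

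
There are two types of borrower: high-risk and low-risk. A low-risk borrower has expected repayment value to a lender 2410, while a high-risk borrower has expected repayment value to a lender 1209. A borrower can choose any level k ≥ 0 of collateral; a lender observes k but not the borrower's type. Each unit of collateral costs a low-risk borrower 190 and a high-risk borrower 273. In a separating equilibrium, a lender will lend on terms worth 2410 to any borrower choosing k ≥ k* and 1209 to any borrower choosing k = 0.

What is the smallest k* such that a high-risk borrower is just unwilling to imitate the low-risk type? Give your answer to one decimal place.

4.4

A high-risk borrower choosing k = 0 receives 1209.
Imitating at k* instead would pay 2410 at cost 273·k*, netting 2410 − 273·k*.
Indifference: 1209 = 2410 − 273·k*, so k* = (2410 − 1209) / 273 ≈ 4.4.
This is the high-risk type's binding incentive-compatibility constraint; any k ≥ 4.4 sustains separation on that side.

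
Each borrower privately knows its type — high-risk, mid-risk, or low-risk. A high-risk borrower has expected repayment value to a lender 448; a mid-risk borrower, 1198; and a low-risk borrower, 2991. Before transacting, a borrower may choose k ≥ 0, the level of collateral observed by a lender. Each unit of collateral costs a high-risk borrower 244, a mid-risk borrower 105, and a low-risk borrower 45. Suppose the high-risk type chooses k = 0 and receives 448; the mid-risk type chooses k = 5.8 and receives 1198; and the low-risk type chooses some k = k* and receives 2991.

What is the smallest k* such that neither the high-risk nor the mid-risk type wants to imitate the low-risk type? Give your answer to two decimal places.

22.88

Mid-risk type (on-path payoff 1198 − 105×5.8 = 589) won't mimic when 589 ≥ 2991 − 105·k*, i.e. k* ≥ 22.88.
High-risk type (on-path payoff 448) won't mimic when 448 ≥ 2991 − 244·k*, i.e. k* ≥ 10.42.
Both must hold, so k* = max(10.42, 22.88) = 22.88. The mid-risk type's constraint binds.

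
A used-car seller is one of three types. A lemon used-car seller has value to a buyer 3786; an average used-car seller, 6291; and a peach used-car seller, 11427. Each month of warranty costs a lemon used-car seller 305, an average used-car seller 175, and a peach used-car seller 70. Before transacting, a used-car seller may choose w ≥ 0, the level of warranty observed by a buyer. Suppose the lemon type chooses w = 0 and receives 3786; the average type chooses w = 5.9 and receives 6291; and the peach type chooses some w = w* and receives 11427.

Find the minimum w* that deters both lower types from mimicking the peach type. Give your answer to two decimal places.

35.25

Average type (on-path payoff 6291 − 175×5.9 = 5258.5) won't mimic when 5258.5 ≥ 11427 − 175·w*, i.e. w* ≥ 35.25.
Lemon type (on-path payoff 3786) won't mimic when 3786 ≥ 11427 − 305·w*, i.e. w* ≥ 25.05.
Both must hold, so w* = max(25.05, 35.25) = 35.25. The average type's constraint binds.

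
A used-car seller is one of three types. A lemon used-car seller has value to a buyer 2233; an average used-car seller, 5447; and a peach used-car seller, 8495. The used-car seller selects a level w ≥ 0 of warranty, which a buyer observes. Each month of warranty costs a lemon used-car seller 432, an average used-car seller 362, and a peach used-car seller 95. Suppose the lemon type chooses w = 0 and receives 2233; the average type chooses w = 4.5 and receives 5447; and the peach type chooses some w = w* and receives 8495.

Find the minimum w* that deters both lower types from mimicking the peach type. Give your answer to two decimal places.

Lemon type (on-path payoff 2233) won't mimic when 2233 ≥ 8495 − 432·w*, i.e. w* ≥ 14.50.
Average type (on-path payoff 5447 − 362×4.5 = 3818) won't mimic when 3818 ≥ 8495 − 362·w*, i.e. w* ≥ 12.92.
Both must hold, so w* = max(14.50, 12.92) = 14.50. The lemon type's constraint binds.

14.50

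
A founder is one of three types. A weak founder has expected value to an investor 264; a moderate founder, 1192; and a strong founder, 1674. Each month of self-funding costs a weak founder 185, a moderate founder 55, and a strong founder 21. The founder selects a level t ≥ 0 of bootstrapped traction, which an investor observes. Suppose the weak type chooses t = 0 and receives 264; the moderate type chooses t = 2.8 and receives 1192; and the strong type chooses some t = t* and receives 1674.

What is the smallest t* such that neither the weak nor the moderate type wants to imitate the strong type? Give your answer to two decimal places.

Weak type (on-path payoff 264) won't mimic when 264 ≥ 1674 − 185·t*, i.e. t* ≥ 7.62.
Moderate type (on-path payoff 1192 − 55×2.8 = 1038) won't mimic when 1038 ≥ 1674 − 55·t*, i.e. t* ≥ 11.56.
Both must hold, so t* = max(7.62, 11.56) = 11.56. The moderate type's constraint binds.

11.56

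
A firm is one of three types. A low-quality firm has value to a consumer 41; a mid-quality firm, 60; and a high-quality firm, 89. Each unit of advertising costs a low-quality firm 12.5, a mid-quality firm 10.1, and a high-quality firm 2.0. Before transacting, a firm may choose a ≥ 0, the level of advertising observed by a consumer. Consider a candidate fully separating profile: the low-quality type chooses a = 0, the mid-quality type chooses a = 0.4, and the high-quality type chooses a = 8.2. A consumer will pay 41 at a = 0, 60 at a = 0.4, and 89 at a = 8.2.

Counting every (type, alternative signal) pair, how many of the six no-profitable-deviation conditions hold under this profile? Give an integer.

Mid-quality (own payoff 60 − 10.1×0.4 = 55.96): to a=0 gives 41 → no gain ✓; to a=8.2 gives 89 − 10.1×8.2 = 6.18 → no gain ✓.
High-quality (own payoff 89 − 2.0×8.2 = 72.6): to a=0 gives 41 → no gain ✓; to a=0.4 gives 60 − 2.0×0.4 = 59.2 → no gain ✓.
Low-quality (own payoff 41): to a=0.4 gives 60 − 12.5×0.4 = 55 → profitable ✗; to a=8.2 gives 89 − 12.5×8.2 = -13.5 → no gain ✓.
5 of the 6 constraints hold; not an equilibrium.

5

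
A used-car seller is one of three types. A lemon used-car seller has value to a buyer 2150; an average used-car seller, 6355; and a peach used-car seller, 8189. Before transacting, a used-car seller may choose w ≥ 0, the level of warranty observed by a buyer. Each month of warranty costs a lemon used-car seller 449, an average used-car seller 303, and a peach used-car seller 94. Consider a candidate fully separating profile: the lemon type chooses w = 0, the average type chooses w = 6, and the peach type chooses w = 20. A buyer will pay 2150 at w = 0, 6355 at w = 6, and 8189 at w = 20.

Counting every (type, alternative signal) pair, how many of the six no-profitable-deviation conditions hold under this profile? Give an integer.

5

Lemon (own payoff 2150): to w=6 gives 6355 − 449×6 = 3661 → profitable ✗; to w=20 gives 8189 − 449×20 = -791 → no gain ✓.
Peach (own payoff 8189 − 94×20 = 6309): to w=0 gives 2150 → no gain ✓; to w=6 gives 6355 − 94×6 = 5791 → no gain ✓.
Average (own payoff 6355 − 303×6 = 4537): to w=0 gives 2150 → no gain ✓; to w=20 gives 8189 − 303×20 = 2129 → no gain ✓.
5 of the 6 constraints hold; not an equilibrium.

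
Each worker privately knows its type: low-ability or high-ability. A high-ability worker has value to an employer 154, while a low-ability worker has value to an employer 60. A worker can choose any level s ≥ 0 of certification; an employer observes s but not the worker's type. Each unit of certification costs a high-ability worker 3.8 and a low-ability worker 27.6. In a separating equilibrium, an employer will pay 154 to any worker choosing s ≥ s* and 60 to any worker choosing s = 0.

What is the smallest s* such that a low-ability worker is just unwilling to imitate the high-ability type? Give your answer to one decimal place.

A low-ability worker choosing s = 0 receives 60.
Imitating at s* instead would pay 154 at cost 27.6·s*, netting 154 − 27.6·s*.
Indifference: 60 = 154 − 27.6·s*, so s* = (154 − 60) / 27.6 ≈ 3.4.
At s* the low-ability type's incentive constraint just binds; the high-ability type strictly prefers s* since its per-unit cost is lower.

3.4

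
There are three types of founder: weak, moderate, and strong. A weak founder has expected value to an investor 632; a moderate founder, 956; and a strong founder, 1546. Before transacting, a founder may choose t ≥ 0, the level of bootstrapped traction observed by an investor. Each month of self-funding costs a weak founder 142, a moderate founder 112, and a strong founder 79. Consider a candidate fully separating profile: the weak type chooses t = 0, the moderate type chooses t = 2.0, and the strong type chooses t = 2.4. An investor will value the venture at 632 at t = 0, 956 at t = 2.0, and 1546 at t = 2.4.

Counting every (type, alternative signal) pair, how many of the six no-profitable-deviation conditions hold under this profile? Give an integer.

Moderate (own payoff 956 − 112×2.0 = 732): to t=0 gives 632 → no gain ✓; to t=2.4 gives 1546 − 112×2.4 = 1277.2 → profitable ✗.
Strong (own payoff 1546 − 79×2.4 = 1356.4): to t=0 gives 632 → no gain ✓; to t=2.0 gives 956 − 79×2.0 = 798 → no gain ✓.
Weak (own payoff 632): to t=2.0 gives 956 − 142×2.0 = 672 → profitable ✗; to t=2.4 gives 1546 − 142×2.4 = 1205.2 → profitable ✗.
3 of the 6 constraints hold; not an equilibrium.

3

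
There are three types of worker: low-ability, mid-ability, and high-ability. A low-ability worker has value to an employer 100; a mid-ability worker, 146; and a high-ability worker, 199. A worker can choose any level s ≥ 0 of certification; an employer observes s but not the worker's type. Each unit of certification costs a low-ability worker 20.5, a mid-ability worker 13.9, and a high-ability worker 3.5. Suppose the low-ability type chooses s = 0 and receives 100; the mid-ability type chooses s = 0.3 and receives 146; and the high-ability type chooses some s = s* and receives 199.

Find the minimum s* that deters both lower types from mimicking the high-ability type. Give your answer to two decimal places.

Mid-ability type (on-path payoff 146 − 13.9×0.3 = 141.83) won't mimic when 141.83 ≥ 199 − 13.9·s*, i.e. s* ≥ 4.11.
Low-ability type (on-path payoff 100) won't mimic when 100 ≥ 199 − 20.5·s*, i.e. s* ≥ 4.83.
Both must hold, so s* = max(4.83, 4.11) = 4.83. The low-ability type's constraint binds.

4.83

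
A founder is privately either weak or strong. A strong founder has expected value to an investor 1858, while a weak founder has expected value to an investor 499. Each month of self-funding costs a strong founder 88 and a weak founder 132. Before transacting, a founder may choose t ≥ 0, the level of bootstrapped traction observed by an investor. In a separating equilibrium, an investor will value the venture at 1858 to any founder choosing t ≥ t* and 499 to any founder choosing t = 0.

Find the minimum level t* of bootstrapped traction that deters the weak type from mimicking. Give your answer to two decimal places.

10.30

A weak founder choosing t = 0 receives 499.
Imitating at t* instead would pay 1858 at cost 132·t*, netting 1858 − 132·t*.
Indifference: 499 = 1858 − 132·t*, so t* = (1858 − 499) / 132 ≈ 10.30.
At t* the weak type's incentive constraint just binds; the strong type strictly prefers t* since its per-unit cost is lower.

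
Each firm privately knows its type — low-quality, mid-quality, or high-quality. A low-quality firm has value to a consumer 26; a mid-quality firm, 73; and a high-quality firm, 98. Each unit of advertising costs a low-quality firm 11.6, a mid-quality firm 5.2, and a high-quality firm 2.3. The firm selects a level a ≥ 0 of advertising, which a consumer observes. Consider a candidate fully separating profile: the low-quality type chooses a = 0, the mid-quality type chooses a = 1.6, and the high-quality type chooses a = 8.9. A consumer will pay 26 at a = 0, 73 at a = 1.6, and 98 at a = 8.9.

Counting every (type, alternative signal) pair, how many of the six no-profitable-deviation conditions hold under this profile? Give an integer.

High-quality (own payoff 98 − 2.3×8.9 = 77.53): to a=0 gives 26 → no gain ✓; to a=1.6 gives 73 − 2.3×1.6 = 69.32 → no gain ✓.
Mid-quality (own payoff 73 − 5.2×1.6 = 64.68): to a=0 gives 26 → no gain ✓; to a=8.9 gives 98 − 5.2×8.9 = 51.72 → no gain ✓.
Low-quality (own payoff 26): to a=1.6 gives 73 − 11.6×1.6 = 54.44 → profitable ✗; to a=8.9 gives 98 − 11.6×8.9 = -5.24 → no gain ✓.
5 of the 6 constraints hold; not an equilibrium.

5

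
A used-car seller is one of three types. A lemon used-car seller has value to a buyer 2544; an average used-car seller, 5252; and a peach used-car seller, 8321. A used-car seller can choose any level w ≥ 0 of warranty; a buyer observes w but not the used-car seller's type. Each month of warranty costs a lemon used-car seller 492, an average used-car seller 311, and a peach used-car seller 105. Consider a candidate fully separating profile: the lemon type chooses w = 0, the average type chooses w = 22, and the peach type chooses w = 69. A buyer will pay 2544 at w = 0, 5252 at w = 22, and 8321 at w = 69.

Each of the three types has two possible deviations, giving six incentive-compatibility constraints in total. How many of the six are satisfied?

Average (own payoff 5252 − 311×22 = -1590): to w=0 gives 2544 → profitable ✗; to w=69 gives 8321 − 311×69 = -13138 → no gain ✓.
Lemon (own payoff 2544): to w=22 gives 5252 − 492×22 = -5572 → no gain ✓; to w=69 gives 8321 − 492×69 = -25627 → no gain ✓.
Peach (own payoff 8321 − 105×69 = 1076): to w=0 gives 2544 → profitable ✗; to w=22 gives 5252 − 105×22 = 2942 → profitable ✗.
3 of the 6 constraints hold; not an equilibrium.

3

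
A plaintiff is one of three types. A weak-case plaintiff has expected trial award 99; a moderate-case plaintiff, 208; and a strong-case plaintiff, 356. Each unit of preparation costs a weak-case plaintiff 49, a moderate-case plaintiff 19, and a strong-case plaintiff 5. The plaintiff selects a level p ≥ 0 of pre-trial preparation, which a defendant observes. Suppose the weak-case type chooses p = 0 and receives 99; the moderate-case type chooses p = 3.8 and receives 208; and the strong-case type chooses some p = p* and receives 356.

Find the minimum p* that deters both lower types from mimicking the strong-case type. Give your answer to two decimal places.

11.59

Moderate-case type (on-path payoff 208 − 19×3.8 = 135.8) won't mimic when 135.8 ≥ 356 − 19·p*, i.e. p* ≥ 11.59.
Weak-case type (on-path payoff 99) won't mimic when 99 ≥ 356 − 49·p*, i.e. p* ≥ 5.24.
Both must hold, so p* = max(5.24, 11.59) = 11.59. The moderate-case type's constraint binds.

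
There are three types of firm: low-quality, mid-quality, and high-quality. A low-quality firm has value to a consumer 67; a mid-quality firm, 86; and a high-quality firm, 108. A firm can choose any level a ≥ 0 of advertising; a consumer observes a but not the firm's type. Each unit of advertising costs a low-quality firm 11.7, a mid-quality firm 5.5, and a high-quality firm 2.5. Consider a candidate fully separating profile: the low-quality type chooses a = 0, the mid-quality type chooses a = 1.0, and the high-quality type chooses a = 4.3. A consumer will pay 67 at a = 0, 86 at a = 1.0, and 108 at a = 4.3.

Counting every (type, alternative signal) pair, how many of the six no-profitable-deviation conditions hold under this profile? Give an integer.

Low-quality (own payoff 67): to a=1.0 gives 86 − 11.7×1.0 = 74.3 → profitable ✗; to a=4.3 gives 108 − 11.7×4.3 = 57.69 → no gain ✓.
Mid-quality (own payoff 86 − 5.5×1.0 = 80.5): to a=0 gives 67 → no gain ✓; to a=4.3 gives 108 − 5.5×4.3 = 84.35 → profitable ✗.
High-quality (own payoff 108 − 2.5×4.3 = 97.25): to a=0 gives 67 → no gain ✓; to a=1.0 gives 86 − 2.5×1.0 = 83.5 → no gain ✓.
4 of the 6 constraints hold; not an equilibrium.

4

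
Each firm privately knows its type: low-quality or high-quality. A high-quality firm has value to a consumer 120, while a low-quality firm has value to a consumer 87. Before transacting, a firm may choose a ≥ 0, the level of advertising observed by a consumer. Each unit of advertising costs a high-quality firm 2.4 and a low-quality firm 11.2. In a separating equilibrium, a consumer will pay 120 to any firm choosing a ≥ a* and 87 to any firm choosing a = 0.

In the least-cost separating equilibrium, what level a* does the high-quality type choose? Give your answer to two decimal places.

A low-quality firm choosing a = 0 receives 87.
Imitating at a* instead would pay 120 at cost 11.2·a*, netting 120 − 11.2·a*.
Indifference: 87 = 120 − 11.2·a*, so a* = (120 − 87) / 11.2 ≈ 2.95.
At a* the low-quality type's incentive constraint just binds; the high-quality type strictly prefers a* since its per-unit cost is lower.

2.95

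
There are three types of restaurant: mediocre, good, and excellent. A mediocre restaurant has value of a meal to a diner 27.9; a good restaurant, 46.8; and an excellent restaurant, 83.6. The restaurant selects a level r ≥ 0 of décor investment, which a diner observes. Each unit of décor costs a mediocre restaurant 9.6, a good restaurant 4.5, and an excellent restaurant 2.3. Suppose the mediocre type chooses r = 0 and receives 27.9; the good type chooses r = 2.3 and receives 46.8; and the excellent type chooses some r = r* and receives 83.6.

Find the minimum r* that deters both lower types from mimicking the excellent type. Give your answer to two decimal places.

Mediocre type (on-path payoff 27.9) won't mimic when 27.9 ≥ 83.6 − 9.6·r*, i.e. r* ≥ 5.80.
Good type (on-path payoff 46.8 − 4.5×2.3 = 36.45) won't mimic when 36.45 ≥ 83.6 − 4.5·r*, i.e. r* ≥ 10.48.
Both must hold, so r* = max(5.80, 10.48) = 10.48. The good type's constraint binds.

10.48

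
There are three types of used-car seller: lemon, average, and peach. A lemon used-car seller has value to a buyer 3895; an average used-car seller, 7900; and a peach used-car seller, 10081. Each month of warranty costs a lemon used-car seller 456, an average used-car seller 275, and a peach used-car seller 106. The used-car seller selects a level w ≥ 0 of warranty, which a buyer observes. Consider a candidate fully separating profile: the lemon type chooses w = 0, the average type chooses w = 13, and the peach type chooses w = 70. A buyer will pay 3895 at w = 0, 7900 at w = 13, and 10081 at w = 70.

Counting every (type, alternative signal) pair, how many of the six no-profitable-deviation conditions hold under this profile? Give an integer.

Average (own payoff 7900 − 275×13 = 4325): to w=0 gives 3895 → no gain ✓; to w=70 gives 10081 − 275×70 = -9169 → no gain ✓.
Peach (own payoff 10081 − 106×70 = 2661): to w=0 gives 3895 → profitable ✗; to w=13 gives 7900 − 106×13 = 6522 → profitable ✗.
Lemon (own payoff 3895): to w=13 gives 7900 − 456×13 = 1972 → no gain ✓; to w=70 gives 10081 − 456×70 = -21839 → no gain ✓.
4 of the 6 constraints hold; not an equilibrium.

4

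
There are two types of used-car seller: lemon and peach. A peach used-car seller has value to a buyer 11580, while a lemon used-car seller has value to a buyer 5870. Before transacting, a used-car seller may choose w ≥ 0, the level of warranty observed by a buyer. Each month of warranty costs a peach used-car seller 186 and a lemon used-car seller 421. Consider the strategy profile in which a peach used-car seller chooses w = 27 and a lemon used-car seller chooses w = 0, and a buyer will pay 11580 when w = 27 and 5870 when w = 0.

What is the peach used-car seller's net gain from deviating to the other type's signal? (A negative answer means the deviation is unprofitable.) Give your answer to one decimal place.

Playing w = 27 the peach used-car seller receives 11580 − 186 × 27 = 6558.
Deviating to w = 0 yields 5870 instead.
Gain from deviating: 5870 − 6558 = -688.0.
The gain is negative, so the peach type's incentive-compatibility constraint is satisfied.

-688.0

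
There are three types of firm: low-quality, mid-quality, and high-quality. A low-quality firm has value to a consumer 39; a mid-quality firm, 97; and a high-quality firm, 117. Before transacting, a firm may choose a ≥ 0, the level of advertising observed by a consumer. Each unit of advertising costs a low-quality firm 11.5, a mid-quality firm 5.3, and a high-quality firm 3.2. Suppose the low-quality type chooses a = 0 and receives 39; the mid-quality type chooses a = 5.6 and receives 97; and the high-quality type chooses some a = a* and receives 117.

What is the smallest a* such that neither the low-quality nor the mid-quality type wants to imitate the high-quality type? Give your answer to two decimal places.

Mid-quality type (on-path payoff 97 − 5.3×5.6 = 67.32) won't mimic when 67.32 ≥ 117 − 5.3·a*, i.e. a* ≥ 9.37.
Low-quality type (on-path payoff 39) won't mimic when 39 ≥ 117 − 11.5·a*, i.e. a* ≥ 6.78.
Both must hold, so a* = max(6.78, 9.37) = 9.37. The mid-quality type's constraint binds.

9.37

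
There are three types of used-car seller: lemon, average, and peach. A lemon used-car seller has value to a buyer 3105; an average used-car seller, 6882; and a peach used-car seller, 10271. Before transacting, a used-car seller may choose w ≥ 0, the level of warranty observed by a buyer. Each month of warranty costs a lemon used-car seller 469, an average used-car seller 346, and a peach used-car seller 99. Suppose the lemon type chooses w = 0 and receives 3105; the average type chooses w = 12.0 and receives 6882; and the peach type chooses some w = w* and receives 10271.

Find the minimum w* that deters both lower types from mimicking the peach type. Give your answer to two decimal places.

21.79

Lemon type (on-path payoff 3105) won't mimic when 3105 ≥ 10271 − 469·w*, i.e. w* ≥ 15.28.
Average type (on-path payoff 6882 − 346×12.0 = 2730) won't mimic when 2730 ≥ 10271 − 346·w*, i.e. w* ≥ 21.79.
Both must hold, so w* = max(15.28, 21.79) = 21.79. The average type's constraint binds.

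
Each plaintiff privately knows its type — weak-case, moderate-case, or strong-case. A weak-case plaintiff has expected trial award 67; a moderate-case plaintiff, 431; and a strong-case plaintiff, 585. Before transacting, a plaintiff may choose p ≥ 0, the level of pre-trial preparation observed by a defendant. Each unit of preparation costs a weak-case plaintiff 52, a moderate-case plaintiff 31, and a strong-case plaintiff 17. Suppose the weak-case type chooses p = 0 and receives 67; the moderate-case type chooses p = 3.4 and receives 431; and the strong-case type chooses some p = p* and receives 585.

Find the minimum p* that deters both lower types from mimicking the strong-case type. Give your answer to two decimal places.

Weak-case type (on-path payoff 67) won't mimic when 67 ≥ 585 − 52·p*, i.e. p* ≥ 9.96.
Moderate-case type (on-path payoff 431 − 31×3.4 = 325.6) won't mimic when 325.6 ≥ 585 − 31·p*, i.e. p* ≥ 8.37.
Both must hold, so p* = max(9.96, 8.37) = 9.96. The weak-case type's constraint binds.

9.96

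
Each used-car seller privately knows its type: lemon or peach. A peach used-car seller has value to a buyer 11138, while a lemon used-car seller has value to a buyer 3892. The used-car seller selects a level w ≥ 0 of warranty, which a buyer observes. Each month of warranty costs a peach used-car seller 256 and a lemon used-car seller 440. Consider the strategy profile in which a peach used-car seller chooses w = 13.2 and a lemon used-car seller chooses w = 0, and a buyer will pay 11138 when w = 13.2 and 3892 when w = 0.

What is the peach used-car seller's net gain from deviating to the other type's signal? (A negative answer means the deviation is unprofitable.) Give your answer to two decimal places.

-3866.80

Playing w = 13.2 the peach used-car seller receives 11138 − 256 × 13.2 = 7758.8.
Deviating to w = 0 yields 3892 instead.
Gain from deviating: 3892 − 7758.8 = -3866.80.
The gain is negative, so the peach type's incentive-compatibility constraint is satisfied.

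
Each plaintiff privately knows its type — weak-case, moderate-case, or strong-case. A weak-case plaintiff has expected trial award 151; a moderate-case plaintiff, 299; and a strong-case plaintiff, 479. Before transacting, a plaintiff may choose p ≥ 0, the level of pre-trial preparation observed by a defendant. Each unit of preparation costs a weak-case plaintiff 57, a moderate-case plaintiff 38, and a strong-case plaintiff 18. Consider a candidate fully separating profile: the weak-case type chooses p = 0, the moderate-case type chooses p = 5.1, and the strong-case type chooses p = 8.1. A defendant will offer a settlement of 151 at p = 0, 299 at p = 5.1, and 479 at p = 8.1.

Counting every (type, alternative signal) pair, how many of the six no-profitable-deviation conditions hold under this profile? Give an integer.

4

Moderate-case (own payoff 299 − 38×5.1 = 105.2): to p=0 gives 151 → profitable ✗; to p=8.1 gives 479 − 38×8.1 = 171.2 → profitable ✗.
Weak-case (own payoff 151): to p=5.1 gives 299 − 57×5.1 = 8.3 → no gain ✓; to p=8.1 gives 479 − 57×8.1 = 17.3 → no gain ✓.
Strong-case (own payoff 479 − 18×8.1 = 333.2): to p=0 gives 151 → no gain ✓; to p=5.1 gives 299 − 18×5.1 = 207.2 → no gain ✓.
4 of the 6 constraints hold; not an equilibrium.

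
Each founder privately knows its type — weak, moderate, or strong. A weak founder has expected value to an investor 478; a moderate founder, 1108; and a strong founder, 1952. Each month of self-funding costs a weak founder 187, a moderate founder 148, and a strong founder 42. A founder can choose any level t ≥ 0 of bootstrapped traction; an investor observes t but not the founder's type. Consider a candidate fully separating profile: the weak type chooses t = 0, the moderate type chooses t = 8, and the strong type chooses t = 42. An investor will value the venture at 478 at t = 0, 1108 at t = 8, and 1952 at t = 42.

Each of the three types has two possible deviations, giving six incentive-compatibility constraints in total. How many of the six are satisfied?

3

Strong (own payoff 1952 − 42×42 = 188): to t=0 gives 478 → profitable ✗; to t=8 gives 1108 − 42×8 = 772 → profitable ✗.
Moderate (own payoff 1108 − 148×8 = -76): to t=0 gives 478 → profitable ✗; to t=42 gives 1952 − 148×42 = -4264 → no gain ✓.
Weak (own payoff 478): to t=8 gives 1108 − 187×8 = -388 → no gain ✓; to t=42 gives 1952 − 187×42 = -5902 → no gain ✓.
3 of the 6 constraints hold; not an equilibrium.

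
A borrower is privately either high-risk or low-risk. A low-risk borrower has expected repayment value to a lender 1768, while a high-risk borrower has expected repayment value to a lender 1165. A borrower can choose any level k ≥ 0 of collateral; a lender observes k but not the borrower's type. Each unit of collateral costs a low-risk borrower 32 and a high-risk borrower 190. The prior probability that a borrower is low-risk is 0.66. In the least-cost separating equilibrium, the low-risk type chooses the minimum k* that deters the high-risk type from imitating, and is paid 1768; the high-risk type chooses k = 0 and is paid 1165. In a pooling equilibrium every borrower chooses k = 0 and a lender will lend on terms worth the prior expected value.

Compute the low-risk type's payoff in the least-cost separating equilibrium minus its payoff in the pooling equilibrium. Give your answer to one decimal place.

Least-cost separating signal: k* solves 1165 = 1768 − 190·k*, so k* = (1768 − 1165)/190 ≈ 3.1737.
Low-risk type's separating payoff: 1768 − 32 × k* = 1768 − 32 × (1768 − 1165)/190 = 1768 − 19296/190 ≈ 1666.442.
Pooling payoff: 0.66 × 1768 + 0.34 × 1165 = 1562.98.
Difference: 1666.442 − 1562.98 = 103.462, i.e. 103.5 to one decimal place.
The low-risk type prefers to separate.

103.5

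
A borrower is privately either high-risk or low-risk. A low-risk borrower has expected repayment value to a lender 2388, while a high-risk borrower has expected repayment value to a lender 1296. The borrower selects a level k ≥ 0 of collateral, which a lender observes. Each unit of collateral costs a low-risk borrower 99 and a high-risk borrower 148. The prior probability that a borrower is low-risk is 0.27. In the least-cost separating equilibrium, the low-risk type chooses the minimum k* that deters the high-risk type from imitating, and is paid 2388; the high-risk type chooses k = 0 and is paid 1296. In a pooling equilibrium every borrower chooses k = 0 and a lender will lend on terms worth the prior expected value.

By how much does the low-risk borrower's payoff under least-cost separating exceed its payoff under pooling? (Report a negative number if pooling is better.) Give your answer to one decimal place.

Least-cost separating signal: k* solves 1296 = 2388 − 148·k*, so k* = (2388 − 1296)/148 ≈ 7.3784.
Low-risk type's separating payoff: 2388 − 99 × k* = 2388 − 99 × (2388 − 1296)/148 = 2388 − 108108/148 ≈ 1657.541.
Pooling payoff: 0.27 × 2388 + 0.73 × 1296 = 1590.84.
Difference: 1657.541 − 1590.84 = 66.701, i.e. 66.7 to one decimal place.
The low-risk type prefers to separate.

66.7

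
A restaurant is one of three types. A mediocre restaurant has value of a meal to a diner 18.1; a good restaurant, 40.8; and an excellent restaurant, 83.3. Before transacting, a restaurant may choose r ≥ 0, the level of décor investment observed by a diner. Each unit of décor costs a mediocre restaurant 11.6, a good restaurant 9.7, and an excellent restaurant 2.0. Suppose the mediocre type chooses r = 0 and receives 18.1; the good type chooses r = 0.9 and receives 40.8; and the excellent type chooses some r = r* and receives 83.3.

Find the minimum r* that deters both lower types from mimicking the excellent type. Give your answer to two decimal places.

Good type (on-path payoff 40.8 − 9.7×0.9 = 32.07) won't mimic when 32.07 ≥ 83.3 − 9.7·r*, i.e. r* ≥ 5.28.
Mediocre type (on-path payoff 18.1) won't mimic when 18.1 ≥ 83.3 − 11.6·r*, i.e. r* ≥ 5.62.
Both must hold, so r* = max(5.62, 5.28) = 5.62. The mediocre type's constraint binds.

5.62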